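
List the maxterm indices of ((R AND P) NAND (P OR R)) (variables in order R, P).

ΠM(3) = (NOT R OR NOT P)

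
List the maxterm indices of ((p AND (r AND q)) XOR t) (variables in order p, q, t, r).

ΠM(0, 1, 4, 5, 8, 9, 12, 15) = (p OR q OR t OR r) AND (p OR q OR t OR NOT r) AND (p OR NOT q OR t OR r) AND (p OR NOT q OR t OR NOT r) AND (NOT p OR q OR t OR r) AND (NOT p OR q OR t OR NOT r) AND (NOT p OR NOT q OR t OR r) AND (NOT p OR NOT q OR NOT t OR NOT r)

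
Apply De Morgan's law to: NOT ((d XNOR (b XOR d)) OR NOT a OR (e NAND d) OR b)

NOT (d XNOR (b XOR d)) AND a AND NOT (e NAND d) AND NOT b
De Morgan's: NOT(OR of terms) = AND of negations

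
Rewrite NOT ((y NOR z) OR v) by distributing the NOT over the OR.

NOT (y NOR z) AND NOT v
De Morgan's: NOT(OR of terms) = AND of negations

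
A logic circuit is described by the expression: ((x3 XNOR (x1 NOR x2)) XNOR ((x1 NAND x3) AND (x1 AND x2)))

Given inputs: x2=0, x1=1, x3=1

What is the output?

Substituting: ((1 XNOR (1 NOR 0)) XNOR ((1 NAND 1) AND (1 AND 0)))
= 1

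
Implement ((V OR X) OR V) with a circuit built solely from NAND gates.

((((V NAND V) NAND (X NAND X)) NAND ((V NAND V) NAND (X NAND X))) NAND (V NAND V))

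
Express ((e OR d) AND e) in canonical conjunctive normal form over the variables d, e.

(d OR e) AND (NOT d OR e)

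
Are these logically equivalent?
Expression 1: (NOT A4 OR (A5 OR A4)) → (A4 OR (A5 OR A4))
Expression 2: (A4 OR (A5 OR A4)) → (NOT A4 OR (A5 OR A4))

No, Converse is not equivalent to original (counterexample: A5=0, A4=0)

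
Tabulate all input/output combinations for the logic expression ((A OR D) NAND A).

D | A | Output
--------------
0 | 0 | 1
0 | 1 | 0
1 | 0 | 1
1 | 1 | 0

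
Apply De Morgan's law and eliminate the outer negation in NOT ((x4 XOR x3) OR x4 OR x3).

NOT (x4 XOR x3) AND NOT x4 AND NOT x3
De Morgan's: NOT(OR of terms) = AND of negations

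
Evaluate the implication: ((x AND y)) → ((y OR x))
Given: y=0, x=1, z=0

Antecedent ((x AND y)) = 0; consequent ((y OR x)) = 1.
0 → 1 = 1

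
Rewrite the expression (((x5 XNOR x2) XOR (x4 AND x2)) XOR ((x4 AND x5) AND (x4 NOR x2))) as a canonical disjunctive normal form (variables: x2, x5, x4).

(NOT x2 AND NOT x5 AND NOT x4) OR (NOT x2 AND NOT x5 AND x4) OR (x2 AND NOT x5 AND x4) OR (x2 AND x5 AND NOT x4)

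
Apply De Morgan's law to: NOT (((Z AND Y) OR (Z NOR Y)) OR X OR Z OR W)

NOT ((Z AND Y) OR (Z NOR Y)) AND NOT X AND NOT Z AND NOT W
De Morgan's: NOT(OR of terms) = AND of negations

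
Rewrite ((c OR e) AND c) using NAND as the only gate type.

((((c NAND c) NAND (e NAND e)) NAND c) NAND (((c NAND c) NAND (e NAND e)) NAND c))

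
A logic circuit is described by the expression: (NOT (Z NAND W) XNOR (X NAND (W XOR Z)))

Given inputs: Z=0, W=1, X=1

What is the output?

Substituting: (NOT (0 NAND 1) XNOR (1 NAND (1 XOR 0)))
= 1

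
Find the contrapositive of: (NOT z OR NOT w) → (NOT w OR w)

Contrapositive: NOT (NOT w OR w) → NOT (NOT z OR NOT w)
Note: A statement and its contrapositive are logically equivalent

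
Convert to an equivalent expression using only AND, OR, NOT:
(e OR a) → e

NOT (e OR a) OR e
(Implication elimination: A → B = NOT A OR B)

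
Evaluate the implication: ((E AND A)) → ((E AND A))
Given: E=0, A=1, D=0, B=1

Antecedent ((E AND A)) = 0; consequent ((E AND A)) = 0.
0 → 0 = 1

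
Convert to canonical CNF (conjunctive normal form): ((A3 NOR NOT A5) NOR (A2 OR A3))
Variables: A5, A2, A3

(A5 OR A2 OR NOT A3) AND (A5 OR NOT A2 OR A3) AND (A5 OR NOT A2 OR NOT A3) AND (NOT A5 OR A2 OR A3) AND (NOT A5 OR A2 OR NOT A3) AND (NOT A5 OR NOT A2 OR A3) AND (NOT A5 OR NOT A2 OR NOT A3)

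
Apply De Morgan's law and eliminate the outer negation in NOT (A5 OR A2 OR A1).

NOT A5 AND NOT A2 AND NOT A1
De Morgan's: NOT(OR of terms) = AND of negations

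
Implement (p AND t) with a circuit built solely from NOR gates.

((p NOR p) NOR (t NOR t))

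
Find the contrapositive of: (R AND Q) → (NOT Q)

Contrapositive: Q → NOT (R AND Q)
Note: A statement and its contrapositive are logically equivalent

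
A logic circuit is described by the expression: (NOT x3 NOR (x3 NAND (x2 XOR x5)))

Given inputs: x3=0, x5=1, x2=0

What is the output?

Substituting: (NOT 0 NOR (0 NAND (0 XOR 1)))
= 0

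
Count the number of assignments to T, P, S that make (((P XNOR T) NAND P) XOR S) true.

Satisfying assignments: (0,0,0), (0,1,0), (1,0,0), (1,1,1)
Count: 4 out of 8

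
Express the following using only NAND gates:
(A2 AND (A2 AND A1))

((A2 NAND ((A2 NAND A1) NAND (A2 NAND A1))) NAND (A2 NAND ((A2 NAND A1) NAND (A2 NAND A1))))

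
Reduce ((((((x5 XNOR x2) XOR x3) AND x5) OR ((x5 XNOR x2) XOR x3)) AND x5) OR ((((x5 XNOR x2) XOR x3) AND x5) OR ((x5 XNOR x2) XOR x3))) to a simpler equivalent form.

By absorption (E OR (E AND v) = E) then absorption (E OR (E AND v) = E):
= ((x5 XNOR x2) XOR x3)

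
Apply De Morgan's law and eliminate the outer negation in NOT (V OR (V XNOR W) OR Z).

NOT V AND NOT (V XNOR W) AND NOT Z
De Morgan's: NOT(OR of terms) = AND of negations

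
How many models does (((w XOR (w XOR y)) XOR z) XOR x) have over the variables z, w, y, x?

Satisfying assignments: (0,0,0,1), (0,0,1,0), (0,1,0,1), (0,1,1,0), (1,0,0,0), (1,0,1,1), (1,1,0,0), (1,1,1,1)
Count: 8 out of 16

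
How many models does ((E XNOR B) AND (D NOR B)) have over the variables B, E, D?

Satisfying assignments: (0,0,0)
Count: 1 out of 8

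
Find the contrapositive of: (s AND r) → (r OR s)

Contrapositive: NOT (r OR s) → NOT (s AND r)
Note: A statement and its contrapositive are logically equivalent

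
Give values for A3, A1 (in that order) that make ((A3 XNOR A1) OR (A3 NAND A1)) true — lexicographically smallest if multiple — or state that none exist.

A3=0, A1=0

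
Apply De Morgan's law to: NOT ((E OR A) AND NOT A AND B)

NOT (E OR A) OR A OR NOT B
De Morgan's: NOT(AND of terms) = OR of negations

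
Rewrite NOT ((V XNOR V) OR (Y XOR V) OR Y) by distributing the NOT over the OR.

NOT (V XNOR V) AND NOT (Y XOR V) AND NOT Y
De Morgan's: NOT(OR of terms) = AND of negations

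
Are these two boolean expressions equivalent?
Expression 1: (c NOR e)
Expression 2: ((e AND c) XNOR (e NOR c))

No. Counterexample: with c=0, e=0, Expression 1 = 1 but Expression 2 = 0.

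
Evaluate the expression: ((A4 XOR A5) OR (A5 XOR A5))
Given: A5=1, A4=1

Substituting: ((1 XOR 1) OR (1 XOR 1))
= 0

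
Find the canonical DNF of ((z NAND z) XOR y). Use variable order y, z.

(NOT y AND NOT z) OR (y AND z)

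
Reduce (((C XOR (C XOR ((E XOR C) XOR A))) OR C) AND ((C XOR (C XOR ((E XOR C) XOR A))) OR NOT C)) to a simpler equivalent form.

By distribution ((E OR v) AND (E OR NOT v) = E) then XOR self-cancellation ((E XOR v) XOR v = E):
= ((E XOR C) XOR A)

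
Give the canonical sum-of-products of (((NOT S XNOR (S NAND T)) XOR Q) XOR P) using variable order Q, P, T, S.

Σm(0, 2, 3, 5, 9, 12, 14, 15) = (NOT Q AND NOT P AND NOT T AND NOT S) OR (NOT Q AND NOT P AND T AND NOT S) OR (NOT Q AND NOT P AND T AND S) OR (NOT Q AND P AND NOT T AND S) OR (Q AND NOT P AND NOT T AND S) OR (Q AND P AND NOT T AND NOT S) OR (Q AND P AND T AND NOT S) OR (Q AND P AND T AND S)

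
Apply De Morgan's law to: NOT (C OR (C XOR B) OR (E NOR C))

NOT C AND NOT (C XOR B) AND NOT (E NOR C)
De Morgan's: NOT(OR of terms) = AND of negations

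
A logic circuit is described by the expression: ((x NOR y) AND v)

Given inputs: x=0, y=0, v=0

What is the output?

Substituting: ((0 NOR 0) AND 0)
= 0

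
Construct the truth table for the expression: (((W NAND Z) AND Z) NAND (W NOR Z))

W | Z | Output
--------------
0 | 0 | 1
0 | 1 | 1
1 | 0 | 1
1 | 1 | 1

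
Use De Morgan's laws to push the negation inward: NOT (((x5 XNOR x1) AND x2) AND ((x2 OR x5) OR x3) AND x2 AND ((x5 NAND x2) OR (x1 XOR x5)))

NOT ((x5 XNOR x1) AND x2) OR NOT ((x2 OR x5) OR x3) OR NOT x2 OR NOT ((x5 NAND x2) OR (x1 XOR x5))
De Morgan's: NOT(AND of terms) = OR of negations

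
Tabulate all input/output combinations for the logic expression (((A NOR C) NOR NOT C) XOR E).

C | A | E | Output
------------------
0 | 0 | 0 | 0
0 | 0 | 1 | 1
0 | 1 | 0 | 0
0 | 1 | 1 | 1
1 | 0 | 0 | 1
1 | 0 | 1 | 0
1 | 1 | 0 | 1
1 | 1 | 1 | 0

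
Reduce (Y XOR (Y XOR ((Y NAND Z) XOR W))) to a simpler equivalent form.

By XOR self-cancellation ((E XOR v) XOR v = E):
= ((Y NAND Z) XOR W)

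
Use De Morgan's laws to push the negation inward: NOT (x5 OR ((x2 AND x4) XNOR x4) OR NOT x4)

NOT x5 AND NOT ((x2 AND x4) XNOR x4) AND x4
De Morgan's: NOT(OR of terms) = AND of negations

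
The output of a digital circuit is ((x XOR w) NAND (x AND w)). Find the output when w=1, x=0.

Substituting: ((0 XOR 1) NAND (0 AND 1))
= 1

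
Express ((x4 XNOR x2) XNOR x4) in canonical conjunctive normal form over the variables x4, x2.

(x4 OR x2) AND (NOT x4 OR x2)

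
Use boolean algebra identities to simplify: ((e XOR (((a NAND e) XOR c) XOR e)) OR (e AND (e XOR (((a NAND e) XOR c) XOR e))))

By absorption (E OR (E AND v) = E) then XOR self-cancellation ((E XOR v) XOR v = E):
= ((a NAND e) XOR c)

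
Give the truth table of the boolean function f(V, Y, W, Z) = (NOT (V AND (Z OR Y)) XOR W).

V | Y | W | Z | Output
----------------------
0 | 0 | 0 | 0 | 1
0 | 0 | 0 | 1 | 1
0 | 0 | 1 | 0 | 0
0 | 0 | 1 | 1 | 0
0 | 1 | 0 | 0 | 1
0 | 1 | 0 | 1 | 1
0 | 1 | 1 | 0 | 0
0 | 1 | 1 | 1 | 0
1 | 0 | 0 | 0 | 1
1 | 0 | 0 | 1 | 0
1 | 0 | 1 | 0 | 0
1 | 0 | 1 | 1 | 1
1 | 1 | 0 | 0 | 0
1 | 1 | 0 | 1 | 0
1 | 1 | 1 | 0 | 1
1 | 1 | 1 | 1 | 1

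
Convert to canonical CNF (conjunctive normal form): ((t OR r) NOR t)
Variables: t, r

(t OR NOT r) AND (NOT t OR r) AND (NOT t OR NOT r)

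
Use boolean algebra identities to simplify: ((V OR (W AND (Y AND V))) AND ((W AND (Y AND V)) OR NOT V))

By distribution ((E OR v) AND (E OR NOT v) = E):
= (W AND (Y AND V))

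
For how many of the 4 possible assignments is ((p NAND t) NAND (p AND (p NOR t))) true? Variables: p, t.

Satisfying assignments: (0,0), (0,1), (1,0), (1,1)
Count: 4 out of 4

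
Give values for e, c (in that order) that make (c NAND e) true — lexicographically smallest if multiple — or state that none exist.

e=0, c=0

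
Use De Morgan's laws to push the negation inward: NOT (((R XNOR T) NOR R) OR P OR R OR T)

NOT ((R XNOR T) NOR R) AND NOT P AND NOT R AND NOT T
De Morgan's: NOT(OR of terms) = AND of negations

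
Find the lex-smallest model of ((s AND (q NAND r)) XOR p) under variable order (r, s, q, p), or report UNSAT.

r=0, s=0, q=0, p=1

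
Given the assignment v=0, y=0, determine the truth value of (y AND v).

Substituting: (0 AND 0)
= 0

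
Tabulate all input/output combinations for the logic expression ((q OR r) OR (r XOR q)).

r | q | Output
--------------
0 | 0 | 0
0 | 1 | 1
1 | 0 | 1
1 | 1 | 1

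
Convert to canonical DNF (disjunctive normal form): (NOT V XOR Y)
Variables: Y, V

(NOT Y AND NOT V) OR (Y AND V)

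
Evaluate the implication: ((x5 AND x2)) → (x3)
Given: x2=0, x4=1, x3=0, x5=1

Antecedent ((x5 AND x2)) = 0; consequent (x3) = 0.
0 → 0 = 1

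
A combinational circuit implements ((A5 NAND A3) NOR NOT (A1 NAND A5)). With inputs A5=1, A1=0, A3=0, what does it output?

Substituting: ((1 NAND 0) NOR NOT (0 NAND 1))
= 0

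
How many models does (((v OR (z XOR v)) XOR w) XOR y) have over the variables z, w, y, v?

Satisfying assignments: (0,0,0,1), (0,0,1,0), (0,1,0,0), (0,1,1,1), (1,0,0,0), (1,0,0,1), (1,1,1,0), (1,1,1,1)
Count: 8 out of 16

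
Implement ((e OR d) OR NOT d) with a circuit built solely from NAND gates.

((((e NAND e) NAND (d NAND d)) NAND ((e NAND e) NAND (d NAND d))) NAND ((d NAND d) NAND (d NAND d)))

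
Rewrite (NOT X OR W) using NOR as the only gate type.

(((X NOR X) NOR W) NOR ((X NOR X) NOR W))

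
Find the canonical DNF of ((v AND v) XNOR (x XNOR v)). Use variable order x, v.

(x AND NOT v) OR (x AND v)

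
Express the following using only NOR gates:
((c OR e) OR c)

((((c NOR e) NOR (c NOR e)) NOR c) NOR (((c NOR e) NOR (c NOR e)) NOR c))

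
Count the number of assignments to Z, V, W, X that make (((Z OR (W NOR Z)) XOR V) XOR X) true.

Satisfying assignments: (0,0,0,0), (0,0,1,1), (0,1,0,1), (0,1,1,0), (1,0,0,0), (1,0,1,0), (1,1,0,1), (1,1,1,1)
Count: 8 out of 16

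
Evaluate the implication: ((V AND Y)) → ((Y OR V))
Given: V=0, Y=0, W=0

Antecedent ((V AND Y)) = 0; consequent ((Y OR V)) = 0.
0 → 0 = 1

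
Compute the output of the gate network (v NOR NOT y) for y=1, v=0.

Substituting: (0 NOR NOT 1)
= 1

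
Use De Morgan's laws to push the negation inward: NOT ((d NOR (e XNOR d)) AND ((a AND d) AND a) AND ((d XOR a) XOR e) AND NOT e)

NOT (d NOR (e XNOR d)) OR NOT ((a AND d) AND a) OR NOT ((d XOR a) XOR e) OR e
De Morgan's: NOT(AND of terms) = OR of negations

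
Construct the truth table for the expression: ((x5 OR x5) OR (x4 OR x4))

x4 | x5 | Output
----------------
0 | 0 | 0
0 | 1 | 1
1 | 0 | 1
1 | 1 | 1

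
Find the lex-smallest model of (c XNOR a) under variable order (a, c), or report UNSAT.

a=0, c=0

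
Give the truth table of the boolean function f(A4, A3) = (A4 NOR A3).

A4 | A3 | Output
----------------
0 | 0 | 1
0 | 1 | 0
1 | 0 | 0
1 | 1 | 0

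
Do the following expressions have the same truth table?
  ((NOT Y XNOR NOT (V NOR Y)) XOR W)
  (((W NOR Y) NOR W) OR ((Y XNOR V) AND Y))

No. Counterexample: with Y=0, V=0, W=1, Expression 1 = 1 but Expression 2 = 0.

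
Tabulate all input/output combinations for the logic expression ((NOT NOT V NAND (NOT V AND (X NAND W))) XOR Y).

X | V | W | Y | Output
----------------------
0 | 0 | 0 | 0 | 1
0 | 0 | 0 | 1 | 0
0 | 0 | 1 | 0 | 1
0 | 0 | 1 | 1 | 0
0 | 1 | 0 | 0 | 1
0 | 1 | 0 | 1 | 0
0 | 1 | 1 | 0 | 1
0 | 1 | 1 | 1 | 0
1 | 0 | 0 | 0 | 1
1 | 0 | 0 | 1 | 0
1 | 0 | 1 | 0 | 1
1 | 0 | 1 | 1 | 0
1 | 1 | 0 | 0 | 1
1 | 1 | 0 | 1 | 0
1 | 1 | 1 | 0 | 1
1 | 1 | 1 | 1 | 0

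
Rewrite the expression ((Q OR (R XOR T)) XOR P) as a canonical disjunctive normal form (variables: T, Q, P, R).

(NOT T AND NOT Q AND NOT P AND R) OR (NOT T AND NOT Q AND P AND NOT R) OR (NOT T AND Q AND NOT P AND NOT R) OR (NOT T AND Q AND NOT P AND R) OR (T AND NOT Q AND NOT P AND NOT R) OR (T AND NOT Q AND P AND R) OR (T AND Q AND NOT P AND NOT R) OR (T AND Q AND NOT P AND R)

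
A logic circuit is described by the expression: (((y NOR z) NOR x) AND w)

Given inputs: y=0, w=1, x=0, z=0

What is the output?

Substituting: (((0 NOR 0) NOR 0) AND 1)
= 0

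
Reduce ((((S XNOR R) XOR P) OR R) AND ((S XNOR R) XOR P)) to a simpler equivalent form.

By absorption (E AND (E OR v) = E):
= ((S XNOR R) XOR P)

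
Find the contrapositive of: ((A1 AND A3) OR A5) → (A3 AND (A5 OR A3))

Contrapositive: NOT (A3 AND (A5 OR A3)) → NOT ((A1 AND A3) OR A5)
Note: A statement and its contrapositive are logically equivalent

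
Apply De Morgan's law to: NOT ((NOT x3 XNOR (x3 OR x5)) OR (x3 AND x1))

NOT (NOT x3 XNOR (x3 OR x5)) AND NOT (x3 AND x1)
De Morgan's: NOT(OR of terms) = AND of negations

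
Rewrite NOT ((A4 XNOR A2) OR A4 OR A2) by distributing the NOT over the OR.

NOT (A4 XNOR A2) AND NOT A4 AND NOT A2
De Morgan's: NOT(OR of terms) = AND of negations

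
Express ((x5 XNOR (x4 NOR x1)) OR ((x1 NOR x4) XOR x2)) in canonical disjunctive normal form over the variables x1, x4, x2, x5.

(NOT x1 AND NOT x4 AND NOT x2 AND NOT x5) OR (NOT x1 AND NOT x4 AND NOT x2 AND x5) OR (NOT x1 AND NOT x4 AND x2 AND x5) OR (NOT x1 AND x4 AND NOT x2 AND NOT x5) OR (NOT x1 AND x4 AND x2 AND NOT x5) OR (NOT x1 AND x4 AND x2 AND x5) OR (x1 AND NOT x4 AND NOT x2 AND NOT x5) OR (x1 AND NOT x4 AND x2 AND NOT x5) OR (x1 AND NOT x4 AND x2 AND x5) OR (x1 AND x4 AND NOT x2 AND NOT x5) OR (x1 AND x4 AND x2 AND NOT x5) OR (x1 AND x4 AND x2 AND x5)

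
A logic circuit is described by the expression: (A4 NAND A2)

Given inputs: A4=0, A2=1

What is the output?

Substituting: (0 NAND 1)
= 1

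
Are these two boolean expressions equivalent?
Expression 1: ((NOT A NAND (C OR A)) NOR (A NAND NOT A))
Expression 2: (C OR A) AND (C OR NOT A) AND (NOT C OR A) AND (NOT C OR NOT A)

Yes, they are equivalent — the two output columns agree on all 4 assignments:
C | A | Expression 1 | Expression 2
-----------------------------------
0 | 0 | 0 | 0
0 | 1 | 0 | 0
1 | 0 | 0 | 0
1 | 1 | 0 | 0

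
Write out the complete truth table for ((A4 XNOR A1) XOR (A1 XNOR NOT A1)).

A1 | A4 | Output
----------------
0 | 0 | 1
0 | 1 | 0
1 | 0 | 0
1 | 1 | 1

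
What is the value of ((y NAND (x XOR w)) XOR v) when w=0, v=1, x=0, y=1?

Substituting: ((1 NAND (0 XOR 0)) XOR 1)
= 0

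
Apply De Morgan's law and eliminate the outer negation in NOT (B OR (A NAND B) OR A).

NOT B AND NOT (A NAND B) AND NOT A
De Morgan's: NOT(OR of terms) = AND of negations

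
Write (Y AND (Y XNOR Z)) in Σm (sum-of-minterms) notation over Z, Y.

Σm(3) = (Z AND Y)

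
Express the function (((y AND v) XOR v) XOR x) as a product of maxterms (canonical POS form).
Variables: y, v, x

ΠM(0, 3, 4, 6) = (y OR v OR x) AND (y OR NOT v OR NOT x) AND (NOT y OR v OR x) AND (NOT y OR NOT v OR x)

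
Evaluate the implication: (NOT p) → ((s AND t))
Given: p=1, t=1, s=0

Antecedent (NOT p) = 0; consequent ((s AND t)) = 0.
0 → 0 = 1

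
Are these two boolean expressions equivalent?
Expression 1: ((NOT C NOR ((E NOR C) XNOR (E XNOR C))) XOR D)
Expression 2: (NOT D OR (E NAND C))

No. Counterexample: with E=0, C=0, D=0, Expression 1 = 0 but Expression 2 = 1.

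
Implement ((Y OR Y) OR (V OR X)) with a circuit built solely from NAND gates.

((((Y NAND Y) NAND (Y NAND Y)) NAND ((Y NAND Y) NAND (Y NAND Y))) NAND (((V NAND V) NAND (X NAND X)) NAND ((V NAND V) NAND (X NAND X))))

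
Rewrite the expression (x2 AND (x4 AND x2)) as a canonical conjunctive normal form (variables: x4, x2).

(x4 OR x2) AND (x4 OR NOT x2) AND (NOT x4 OR x2)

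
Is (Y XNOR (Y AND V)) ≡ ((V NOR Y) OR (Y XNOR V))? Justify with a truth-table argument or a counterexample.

No. Counterexample: with Y=0, V=1, Expression 1 = 1 but Expression 2 = 0.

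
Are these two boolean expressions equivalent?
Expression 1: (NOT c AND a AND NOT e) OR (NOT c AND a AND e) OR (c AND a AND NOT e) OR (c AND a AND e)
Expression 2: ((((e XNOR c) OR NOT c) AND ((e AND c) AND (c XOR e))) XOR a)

Yes, they are equivalent — the two output columns agree on all 8 assignments:
c | a | e | Expression 1 | Expression 2
---------------------------------------
0 | 0 | 0 | 0 | 0
0 | 0 | 1 | 0 | 0
0 | 1 | 0 | 1 | 1
0 | 1 | 1 | 1 | 1
1 | 0 | 0 | 0 | 0
1 | 0 | 1 | 0 | 0
1 | 1 | 0 | 1 | 1
1 | 1 | 1 | 1 | 1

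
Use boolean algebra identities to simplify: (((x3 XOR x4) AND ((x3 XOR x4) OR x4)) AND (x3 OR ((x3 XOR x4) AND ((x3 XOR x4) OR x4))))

By absorption (E AND (E OR v) = E) then absorption (E AND (E OR v) = E):
= (x3 XOR x4)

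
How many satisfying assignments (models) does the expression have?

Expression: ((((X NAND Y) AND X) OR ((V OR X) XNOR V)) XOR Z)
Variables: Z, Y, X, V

Satisfying assignments: (0,0,0,0), (0,0,0,1), (0,0,1,0), (0,0,1,1), (0,1,0,0), (0,1,0,1), (0,1,1,1), (1,1,1,0)
Count: 8 out of 16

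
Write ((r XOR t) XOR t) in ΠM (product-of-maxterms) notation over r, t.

ΠM(0, 1) = (r OR t) AND (r OR NOT t)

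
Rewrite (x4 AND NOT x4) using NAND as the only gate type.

((x4 NAND (x4 NAND x4)) NAND (x4 NAND (x4 NAND x4)))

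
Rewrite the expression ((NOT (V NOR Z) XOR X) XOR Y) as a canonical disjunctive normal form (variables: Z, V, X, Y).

(NOT Z AND NOT V AND NOT X AND Y) OR (NOT Z AND NOT V AND X AND NOT Y) OR (NOT Z AND V AND NOT X AND NOT Y) OR (NOT Z AND V AND X AND Y) OR (Z AND NOT V AND NOT X AND NOT Y) OR (Z AND NOT V AND X AND Y) OR (Z AND V AND NOT X AND NOT Y) OR (Z AND V AND X AND Y)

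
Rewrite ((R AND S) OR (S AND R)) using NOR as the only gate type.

((((R NOR R) NOR (S NOR S)) NOR ((S NOR S) NOR (R NOR R))) NOR (((R NOR R) NOR (S NOR S)) NOR ((S NOR S) NOR (R NOR R))))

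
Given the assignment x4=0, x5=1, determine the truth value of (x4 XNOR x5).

Substituting: (0 XNOR 1)
= 0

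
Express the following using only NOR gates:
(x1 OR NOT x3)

((x1 NOR (x3 NOR x3)) NOR (x1 NOR (x3 NOR x3)))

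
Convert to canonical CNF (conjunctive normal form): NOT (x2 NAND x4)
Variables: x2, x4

(x2 OR x4) AND (x2 OR NOT x4) AND (NOT x2 OR x4)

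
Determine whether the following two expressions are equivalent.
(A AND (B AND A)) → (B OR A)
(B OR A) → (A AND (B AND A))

No, Converse is not equivalent to original (counterexample: A=0, B=1)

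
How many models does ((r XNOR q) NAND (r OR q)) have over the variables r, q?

Satisfying assignments: (0,0), (0,1), (1,0)
Count: 3 out of 4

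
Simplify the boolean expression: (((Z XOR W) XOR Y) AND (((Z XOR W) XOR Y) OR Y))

By absorption (E AND (E OR v) = E):
= ((Z XOR W) XOR Y)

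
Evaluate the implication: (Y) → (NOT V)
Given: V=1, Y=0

Antecedent (Y) = 0; consequent (NOT V) = 0.
0 → 0 = 1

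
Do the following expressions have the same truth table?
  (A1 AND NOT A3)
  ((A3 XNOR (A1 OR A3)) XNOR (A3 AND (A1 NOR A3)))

Yes, they are equivalent — the two output columns agree on all 4 assignments:
A1 | A3 | Expression 1 | Expression 2
-------------------------------------
0 | 0 | 0 | 0
0 | 1 | 0 | 0
1 | 0 | 1 | 1
1 | 1 | 0 | 0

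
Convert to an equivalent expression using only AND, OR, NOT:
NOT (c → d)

c AND NOT d
(Negated implication: NOT(A → B) = A AND NOT B)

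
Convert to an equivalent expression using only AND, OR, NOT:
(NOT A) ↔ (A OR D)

((NOT A) AND (A OR D)) OR (A AND NOT (A OR D))
(Biconditional = both true or both false)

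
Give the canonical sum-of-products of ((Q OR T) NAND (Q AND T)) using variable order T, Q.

Σm(0, 1, 2) = (NOT T AND NOT Q) OR (NOT T AND Q) OR (T AND NOT Q)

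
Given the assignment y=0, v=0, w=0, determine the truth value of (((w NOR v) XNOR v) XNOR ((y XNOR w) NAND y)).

Substituting: (((0 NOR 0) XNOR 0) XNOR ((0 XNOR 0) NAND 0))
= 0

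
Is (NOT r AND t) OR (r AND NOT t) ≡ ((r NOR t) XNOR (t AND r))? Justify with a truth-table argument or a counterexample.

Yes, they are equivalent — the two output columns agree on all 4 assignments:
r | t | Expression 1 | Expression 2
-----------------------------------
0 | 0 | 0 | 0
0 | 1 | 1 | 1
1 | 0 | 1 | 1
1 | 1 | 0 | 0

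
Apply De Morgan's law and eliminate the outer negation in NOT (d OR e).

NOT d AND NOT e
De Morgan's: NOT(OR of terms) = AND of negations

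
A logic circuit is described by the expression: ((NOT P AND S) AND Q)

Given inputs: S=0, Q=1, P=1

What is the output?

Substituting: ((NOT 1 AND 0) AND 1)
= 0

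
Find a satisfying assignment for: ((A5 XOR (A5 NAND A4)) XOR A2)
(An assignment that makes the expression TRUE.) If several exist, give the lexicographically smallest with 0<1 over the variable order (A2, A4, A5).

A2=0, A4=0, A5=0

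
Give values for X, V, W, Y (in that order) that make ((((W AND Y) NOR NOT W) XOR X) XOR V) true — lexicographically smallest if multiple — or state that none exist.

X=0, V=0, W=1, Y=0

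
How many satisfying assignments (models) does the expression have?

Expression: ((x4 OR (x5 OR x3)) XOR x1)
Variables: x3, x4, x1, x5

Satisfying assignments: (0,0,0,1), (0,0,1,0), (0,1,0,0), (0,1,0,1), (1,0,0,0), (1,0,0,1), (1,1,0,0), (1,1,0,1)
Count: 8 out of 16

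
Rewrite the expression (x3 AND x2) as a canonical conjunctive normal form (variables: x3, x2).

(x3 OR x2) AND (x3 OR NOT x2) AND (NOT x3 OR x2)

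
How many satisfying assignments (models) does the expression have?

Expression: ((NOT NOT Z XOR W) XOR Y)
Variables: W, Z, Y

Satisfying assignments: (0,0,1), (0,1,0), (1,0,0), (1,1,1)
Count: 4 out of 8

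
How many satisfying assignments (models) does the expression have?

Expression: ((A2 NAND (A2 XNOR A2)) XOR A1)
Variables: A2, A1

Satisfying assignments: (0,0), (1,1)
Count: 2 out of 4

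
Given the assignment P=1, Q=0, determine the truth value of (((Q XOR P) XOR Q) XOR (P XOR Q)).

Substituting: (((0 XOR 1) XOR 0) XOR (1 XOR 0))
= 0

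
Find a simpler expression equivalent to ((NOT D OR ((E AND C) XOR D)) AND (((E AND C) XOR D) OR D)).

By distribution ((E OR v) AND (E OR NOT v) = E):
= ((E AND C) XOR D)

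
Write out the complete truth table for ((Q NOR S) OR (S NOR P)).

Q | P | S | Output
------------------
0 | 0 | 0 | 1
0 | 0 | 1 | 0
0 | 1 | 0 | 1
0 | 1 | 1 | 0
1 | 0 | 0 | 1
1 | 0 | 1 | 0
1 | 1 | 0 | 0
1 | 1 | 1 | 0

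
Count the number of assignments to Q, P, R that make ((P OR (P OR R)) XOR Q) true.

Satisfying assignments: (0,0,1), (0,1,0), (0,1,1), (1,0,0)
Count: 4 out of 8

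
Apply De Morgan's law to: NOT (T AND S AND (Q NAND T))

NOT T OR NOT S OR NOT (Q NAND T)
De Morgan's: NOT(AND of terms) = OR of negations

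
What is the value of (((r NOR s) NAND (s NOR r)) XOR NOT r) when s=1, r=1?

Substituting: (((1 NOR 1) NAND (1 NOR 1)) XOR NOT 1)
= 1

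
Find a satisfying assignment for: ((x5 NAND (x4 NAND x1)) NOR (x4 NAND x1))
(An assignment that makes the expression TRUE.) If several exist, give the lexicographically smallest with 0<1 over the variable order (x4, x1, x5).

UNSATISFIABLE - no assignment makes this expression true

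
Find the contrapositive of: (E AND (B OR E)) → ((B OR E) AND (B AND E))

Contrapositive: NOT ((B OR E) AND (B AND E)) → NOT (E AND (B OR E))
Note: A statement and its contrapositive are logically equivalent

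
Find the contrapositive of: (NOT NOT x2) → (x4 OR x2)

Contrapositive: NOT (x4 OR x2) → NOT x2
Note: A statement and its contrapositive are logically equivalent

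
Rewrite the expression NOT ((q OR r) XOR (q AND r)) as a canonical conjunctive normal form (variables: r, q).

(r OR NOT q) AND (NOT r OR q)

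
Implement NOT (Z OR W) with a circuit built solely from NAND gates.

(((Z NAND Z) NAND (W NAND W)) NAND ((Z NAND Z) NAND (W NAND W)))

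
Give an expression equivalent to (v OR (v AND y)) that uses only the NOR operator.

((v NOR ((v NOR v) NOR (y NOR y))) NOR (v NOR ((v NOR v) NOR (y NOR y))))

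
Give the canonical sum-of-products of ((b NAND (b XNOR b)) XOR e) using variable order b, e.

Σm(0, 3) = (NOT b AND NOT e) OR (b AND e)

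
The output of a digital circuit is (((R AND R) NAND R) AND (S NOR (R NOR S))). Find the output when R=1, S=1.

Substituting: (((1 AND 1) NAND 1) AND (1 NOR (1 NOR 1)))
= 0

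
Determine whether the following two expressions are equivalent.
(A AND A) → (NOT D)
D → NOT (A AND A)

Yes, Contrapositive is always equivalent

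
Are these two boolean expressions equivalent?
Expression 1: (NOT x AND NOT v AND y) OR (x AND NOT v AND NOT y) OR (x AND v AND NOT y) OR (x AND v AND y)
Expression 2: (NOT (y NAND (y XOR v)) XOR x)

Yes, they are equivalent — the two output columns agree on all 8 assignments:
x | v | y | Expression 1 | Expression 2
---------------------------------------
0 | 0 | 0 | 0 | 0
0 | 0 | 1 | 1 | 1
0 | 1 | 0 | 0 | 0
0 | 1 | 1 | 0 | 0
1 | 0 | 0 | 1 | 1
1 | 0 | 1 | 0 | 0
1 | 1 | 0 | 1 | 1
1 | 1 | 1 | 1 | 1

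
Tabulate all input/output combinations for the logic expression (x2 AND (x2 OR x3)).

x3 | x2 | Output
----------------
0 | 0 | 0
0 | 1 | 1
1 | 0 | 0
1 | 1 | 1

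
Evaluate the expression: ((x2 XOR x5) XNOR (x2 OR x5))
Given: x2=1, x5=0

Substituting: ((1 XOR 0) XNOR (1 OR 0))
= 1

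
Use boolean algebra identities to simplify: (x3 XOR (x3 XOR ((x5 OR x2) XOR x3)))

By XOR self-cancellation ((E XOR v) XOR v = E):
= ((x5 OR x2) XOR x3)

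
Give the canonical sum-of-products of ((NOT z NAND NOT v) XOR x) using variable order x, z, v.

Σm(1, 2, 3, 4) = (NOT x AND NOT z AND v) OR (NOT x AND z AND NOT v) OR (NOT x AND z AND v) OR (x AND NOT z AND NOT v)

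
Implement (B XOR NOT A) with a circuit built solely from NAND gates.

((B NAND (B NAND (A NAND A))) NAND ((A NAND A) NAND (B NAND (A NAND A))))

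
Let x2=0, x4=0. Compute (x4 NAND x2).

Substituting: (0 NAND 0)
= 1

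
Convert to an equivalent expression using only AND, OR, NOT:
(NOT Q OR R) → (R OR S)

NOT (NOT Q OR R) OR (R OR S)
(Implication elimination: A → B = NOT A OR B)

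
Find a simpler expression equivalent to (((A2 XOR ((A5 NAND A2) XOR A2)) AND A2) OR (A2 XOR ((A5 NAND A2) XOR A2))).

By absorption (E OR (E AND v) = E) then XOR self-cancellation ((E XOR v) XOR v = E):
= (A5 NAND A2)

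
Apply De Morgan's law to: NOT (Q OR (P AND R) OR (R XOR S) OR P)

NOT Q AND NOT (P AND R) AND NOT (R XOR S) AND NOT P
De Morgan's: NOT(OR of terms) = AND of negations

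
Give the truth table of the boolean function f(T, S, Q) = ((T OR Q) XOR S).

T | S | Q | Output
------------------
0 | 0 | 0 | 0
0 | 0 | 1 | 1
0 | 1 | 0 | 1
0 | 1 | 1 | 0
1 | 0 | 0 | 1
1 | 0 | 1 | 1
1 | 1 | 0 | 0
1 | 1 | 1 | 0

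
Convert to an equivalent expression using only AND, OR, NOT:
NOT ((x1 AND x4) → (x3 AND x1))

(x1 AND x4) AND NOT (x3 AND x1)
(Negated implication: NOT(A → B) = A AND NOT B)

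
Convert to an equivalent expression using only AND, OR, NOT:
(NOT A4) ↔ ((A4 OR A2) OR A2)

((NOT A4) AND ((A4 OR A2) OR A2)) OR (A4 AND NOT ((A4 OR A2) OR A2))
(Biconditional = both true or both false)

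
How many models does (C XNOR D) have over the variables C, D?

Satisfying assignments: (0,0), (1,1)
Count: 2 out of 4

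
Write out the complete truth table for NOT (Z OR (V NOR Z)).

Z | V | Output
--------------
0 | 0 | 0
0 | 1 | 1
1 | 0 | 0
1 | 1 | 0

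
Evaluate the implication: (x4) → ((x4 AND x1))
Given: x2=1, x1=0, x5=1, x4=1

Antecedent (x4) = 1; consequent ((x4 AND x1)) = 0.
1 → 0 = 0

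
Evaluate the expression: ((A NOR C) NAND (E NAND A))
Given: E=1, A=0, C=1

Substituting: ((0 NOR 1) NAND (1 NAND 0))
= 1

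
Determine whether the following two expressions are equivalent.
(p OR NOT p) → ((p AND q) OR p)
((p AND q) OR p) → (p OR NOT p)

No, Converse is not equivalent to original (counterexample: q=0, s=0, p=0)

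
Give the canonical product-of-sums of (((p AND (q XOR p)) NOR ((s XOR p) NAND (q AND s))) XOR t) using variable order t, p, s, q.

ΠM(0, 1, 2, 4, 5, 6, 7, 11) = (t OR p OR s OR q) AND (t OR p OR s OR NOT q) AND (t OR p OR NOT s OR q) AND (t OR NOT p OR s OR q) AND (t OR NOT p OR s OR NOT q) AND (t OR NOT p OR NOT s OR q) AND (t OR NOT p OR NOT s OR NOT q) AND (NOT t OR p OR NOT s OR NOT q)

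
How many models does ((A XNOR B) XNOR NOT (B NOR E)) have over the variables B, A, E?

Satisfying assignments: (0,0,1), (0,1,0), (1,1,0), (1,1,1)
Count: 4 out of 8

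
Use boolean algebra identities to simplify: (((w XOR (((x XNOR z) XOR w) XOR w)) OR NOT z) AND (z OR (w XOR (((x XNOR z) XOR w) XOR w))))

By distribution ((E OR v) AND (E OR NOT v) = E) then XOR self-cancellation ((E XOR v) XOR v = E):
= ((x XNOR z) XOR w)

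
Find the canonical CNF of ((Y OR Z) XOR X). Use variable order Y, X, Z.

(Y OR X OR Z) AND (Y OR NOT X OR NOT Z) AND (NOT Y OR NOT X OR Z) AND (NOT Y OR NOT X OR NOT Z)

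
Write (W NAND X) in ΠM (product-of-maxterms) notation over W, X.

ΠM(3) = (NOT W OR NOT X)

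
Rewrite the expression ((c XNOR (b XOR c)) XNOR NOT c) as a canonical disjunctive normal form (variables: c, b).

(NOT c AND NOT b) OR (c AND b)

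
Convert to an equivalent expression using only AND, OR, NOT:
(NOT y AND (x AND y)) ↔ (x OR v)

((NOT y AND (x AND y)) AND (x OR v)) OR (NOT (NOT y AND (x AND y)) AND NOT (x OR v))
(Biconditional = both true or both false)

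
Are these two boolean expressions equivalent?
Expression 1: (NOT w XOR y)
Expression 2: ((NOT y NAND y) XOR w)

No. Counterexample: with y=1, w=0, Expression 1 = 0 but Expression 2 = 1.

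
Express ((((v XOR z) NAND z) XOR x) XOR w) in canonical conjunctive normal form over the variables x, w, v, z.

(x OR w OR v OR NOT z) AND (x OR NOT w OR v OR z) AND (x OR NOT w OR NOT v OR z) AND (x OR NOT w OR NOT v OR NOT z) AND (NOT x OR w OR v OR z) AND (NOT x OR w OR NOT v OR z) AND (NOT x OR w OR NOT v OR NOT z) AND (NOT x OR NOT w OR v OR NOT z)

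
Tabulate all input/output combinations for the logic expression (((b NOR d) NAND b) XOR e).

e | d | b | Output
------------------
0 | 0 | 0 | 1
0 | 0 | 1 | 1
0 | 1 | 0 | 1
0 | 1 | 1 | 1
1 | 0 | 0 | 0
1 | 0 | 1 | 0
1 | 1 | 0 | 0
1 | 1 | 1 | 0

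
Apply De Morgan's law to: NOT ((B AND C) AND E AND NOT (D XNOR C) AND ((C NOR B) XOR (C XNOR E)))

NOT (B AND C) OR NOT E OR (D XNOR C) OR NOT ((C NOR B) XOR (C XNOR E))
De Morgan's: NOT(AND of terms) = OR of negations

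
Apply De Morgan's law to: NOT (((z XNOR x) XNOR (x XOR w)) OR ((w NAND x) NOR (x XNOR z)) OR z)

NOT ((z XNOR x) XNOR (x XOR w)) AND NOT ((w NAND x) NOR (x XNOR z)) AND NOT z
De Morgan's: NOT(OR of terms) = AND of negations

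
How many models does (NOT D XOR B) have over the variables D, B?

Satisfying assignments: (0,0), (1,1)
Count: 2 out of 4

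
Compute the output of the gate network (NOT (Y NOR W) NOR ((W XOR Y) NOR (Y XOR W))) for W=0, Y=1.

Substituting: (NOT (1 NOR 0) NOR ((0 XOR 1) NOR (1 XOR 0)))
= 0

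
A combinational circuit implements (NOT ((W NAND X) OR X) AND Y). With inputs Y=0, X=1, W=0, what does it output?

Substituting: (NOT ((0 NAND 1) OR 1) AND 0)
= 0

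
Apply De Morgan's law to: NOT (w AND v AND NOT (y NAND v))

NOT w OR NOT v OR (y NAND v)
De Morgan's: NOT(AND of terms) = OR of negations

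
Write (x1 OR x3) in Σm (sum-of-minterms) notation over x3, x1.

Σm(1, 2, 3) = (NOT x3 AND x1) OR (x3 AND NOT x1) OR (x3 AND x1)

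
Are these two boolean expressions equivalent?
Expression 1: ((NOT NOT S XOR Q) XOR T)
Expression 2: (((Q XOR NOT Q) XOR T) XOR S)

No. Counterexample: with Q=0, T=0, S=0, Expression 1 = 0 but Expression 2 = 1.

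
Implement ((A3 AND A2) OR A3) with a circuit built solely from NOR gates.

((((A3 NOR A3) NOR (A2 NOR A2)) NOR A3) NOR (((A3 NOR A3) NOR (A2 NOR A2)) NOR A3))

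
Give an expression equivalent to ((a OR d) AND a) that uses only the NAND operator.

((((a NAND a) NAND (d NAND d)) NAND a) NAND (((a NAND a) NAND (d NAND d)) NAND a))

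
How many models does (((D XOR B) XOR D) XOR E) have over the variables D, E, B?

Satisfying assignments: (0,0,1), (0,1,0), (1,0,1), (1,1,0)
Count: 4 out of 8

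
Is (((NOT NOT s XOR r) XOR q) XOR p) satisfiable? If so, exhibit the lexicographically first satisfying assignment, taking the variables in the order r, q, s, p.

r=0, q=0, s=0, p=1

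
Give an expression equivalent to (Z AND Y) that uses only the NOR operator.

((Z NOR Z) NOR (Y NOR Y))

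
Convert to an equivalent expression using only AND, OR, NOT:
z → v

NOT z OR v
(Implication elimination: A → B = NOT A OR B)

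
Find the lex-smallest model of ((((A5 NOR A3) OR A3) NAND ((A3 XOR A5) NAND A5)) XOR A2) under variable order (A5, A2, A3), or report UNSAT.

A5=0, A2=1, A3=0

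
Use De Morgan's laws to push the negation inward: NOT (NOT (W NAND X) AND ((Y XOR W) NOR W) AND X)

(W NAND X) OR NOT ((Y XOR W) NOR W) OR NOT X
De Morgan's: NOT(AND of terms) = OR of negations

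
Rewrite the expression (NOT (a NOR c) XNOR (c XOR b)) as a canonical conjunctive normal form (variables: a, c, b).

(a OR c OR NOT b) AND (a OR NOT c OR NOT b) AND (NOT a OR c OR b) AND (NOT a OR NOT c OR NOT b)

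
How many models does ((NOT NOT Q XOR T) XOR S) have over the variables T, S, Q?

Satisfying assignments: (0,0,1), (0,1,0), (1,0,0), (1,1,1)
Count: 4 out of 8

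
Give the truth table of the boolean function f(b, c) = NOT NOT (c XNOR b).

b | c | Output
--------------
0 | 0 | 1
0 | 1 | 0
1 | 0 | 0
1 | 1 | 1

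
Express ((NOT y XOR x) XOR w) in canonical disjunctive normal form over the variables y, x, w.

(NOT y AND NOT x AND NOT w) OR (NOT y AND x AND w) OR (y AND NOT x AND w) OR (y AND x AND NOT w)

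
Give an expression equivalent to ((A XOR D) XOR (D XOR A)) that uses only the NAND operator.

((((A NAND (A NAND D)) NAND (D NAND (A NAND D))) NAND (((A NAND (A NAND D)) NAND (D NAND (A NAND D))) NAND ((D NAND (D NAND A)) NAND (A NAND (D NAND A))))) NAND (((D NAND (D NAND A)) NAND (A NAND (D NAND A))) NAND (((A NAND (A NAND D)) NAND (D NAND (A NAND D))) NAND ((D NAND (D NAND A)) NAND (A NAND (D NAND A))))))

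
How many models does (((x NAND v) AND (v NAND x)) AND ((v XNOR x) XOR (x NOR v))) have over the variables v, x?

No assignment satisfies the expression.
Count: 0 out of 4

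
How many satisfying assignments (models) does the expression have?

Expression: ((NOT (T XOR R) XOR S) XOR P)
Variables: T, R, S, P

Satisfying assignments: (0,0,0,0), (0,0,1,1), (0,1,0,1), (0,1,1,0), (1,0,0,1), (1,0,1,0), (1,1,0,0), (1,1,1,1)
Count: 8 out of 16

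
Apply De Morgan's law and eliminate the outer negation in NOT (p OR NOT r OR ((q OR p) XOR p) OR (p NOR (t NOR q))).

NOT p AND r AND NOT ((q OR p) XOR p) AND NOT (p NOR (t NOR q))
De Morgan's: NOT(OR of terms) = AND of negations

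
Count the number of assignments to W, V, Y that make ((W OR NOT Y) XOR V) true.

Satisfying assignments: (0,0,0), (0,1,1), (1,0,0), (1,0,1)
Count: 4 out of 8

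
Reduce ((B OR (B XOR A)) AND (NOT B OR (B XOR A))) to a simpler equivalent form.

By distribution ((E OR v) AND (E OR NOT v) = E):
= (B XOR A)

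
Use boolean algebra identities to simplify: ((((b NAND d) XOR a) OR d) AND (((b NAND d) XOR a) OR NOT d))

By distribution ((E OR v) AND (E OR NOT v) = E):
= ((b NAND d) XOR a)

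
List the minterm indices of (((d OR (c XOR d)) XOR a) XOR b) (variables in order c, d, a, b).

Σm(1, 2, 4, 7, 8, 11, 12, 15) = (NOT c AND NOT d AND NOT a AND b) OR (NOT c AND NOT d AND a AND NOT b) OR (NOT c AND d AND NOT a AND NOT b) OR (NOT c AND d AND a AND b) OR (c AND NOT d AND NOT a AND NOT b) OR (c AND NOT d AND a AND b) OR (c AND d AND NOT a AND NOT b) OR (c AND d AND a AND b)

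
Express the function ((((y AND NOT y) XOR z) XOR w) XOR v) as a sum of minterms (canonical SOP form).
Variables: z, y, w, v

Σm(1, 2, 5, 6, 8, 11, 12, 15) = (NOT z AND NOT y AND NOT w AND v) OR (NOT z AND NOT y AND w AND NOT v) OR (NOT z AND y AND NOT w AND v) OR (NOT z AND y AND w AND NOT v) OR (z AND NOT y AND NOT w AND NOT v) OR (z AND NOT y AND w AND v) OR (z AND y AND NOT w AND NOT v) OR (z AND y AND w AND v)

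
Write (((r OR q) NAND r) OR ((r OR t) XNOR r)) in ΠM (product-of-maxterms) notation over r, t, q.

ΠM() = TRUE (no maxterms)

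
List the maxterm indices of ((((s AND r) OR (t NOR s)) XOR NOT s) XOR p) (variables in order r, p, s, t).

ΠM(0, 2, 3, 5, 8, 13, 14, 15) = (r OR p OR s OR t) AND (r OR p OR NOT s OR t) AND (r OR p OR NOT s OR NOT t) AND (r OR NOT p OR s OR NOT t) AND (NOT r OR p OR s OR t) AND (NOT r OR NOT p OR s OR NOT t) AND (NOT r OR NOT p OR NOT s OR t) AND (NOT r OR NOT p OR NOT s OR NOT t)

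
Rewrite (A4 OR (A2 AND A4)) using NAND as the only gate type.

((A4 NAND A4) NAND (((A2 NAND A4) NAND (A2 NAND A4)) NAND ((A2 NAND A4) NAND (A2 NAND A4))))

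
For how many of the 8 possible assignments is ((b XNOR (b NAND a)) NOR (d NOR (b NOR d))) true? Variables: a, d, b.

Satisfying assignments: (0,0,0), (0,1,0), (1,0,0), (1,1,0), (1,1,1)
Count: 5 out of 8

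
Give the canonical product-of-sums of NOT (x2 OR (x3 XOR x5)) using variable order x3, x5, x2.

ΠM(1, 2, 3, 4, 5, 7) = (x3 OR x5 OR NOT x2) AND (x3 OR NOT x5 OR x2) AND (x3 OR NOT x5 OR NOT x2) AND (NOT x3 OR x5 OR x2) AND (NOT x3 OR x5 OR NOT x2) AND (NOT x3 OR NOT x5 OR NOT x2)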